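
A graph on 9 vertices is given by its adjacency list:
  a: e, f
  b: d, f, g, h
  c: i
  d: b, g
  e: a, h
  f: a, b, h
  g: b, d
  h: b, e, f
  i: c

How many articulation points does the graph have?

1

Removing b increases the component count from 2 to 3, so b is a cut vertex.
By contrast removing g leaves 2 components; it is not a cut vertex. No other vertex is a cut vertex either.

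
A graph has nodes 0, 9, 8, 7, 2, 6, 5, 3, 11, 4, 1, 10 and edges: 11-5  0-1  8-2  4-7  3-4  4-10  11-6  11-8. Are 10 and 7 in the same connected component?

From 10 we can reach 3, 4, 7, 10, which includes 7.

Yes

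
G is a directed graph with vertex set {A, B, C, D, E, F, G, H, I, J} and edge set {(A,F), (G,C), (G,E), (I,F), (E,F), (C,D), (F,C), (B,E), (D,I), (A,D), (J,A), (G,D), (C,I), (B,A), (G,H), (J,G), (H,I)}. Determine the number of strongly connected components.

7

{C, D, F, I} are all mutually reachable — one SCC of size 4.
{A} is an SCC by itself.
{H} is an SCC by itself.
{J} is an SCC by itself.
{E} is an SCC by itself.
(and 2 more singleton SCCs)
That gives 7 strongly connected components.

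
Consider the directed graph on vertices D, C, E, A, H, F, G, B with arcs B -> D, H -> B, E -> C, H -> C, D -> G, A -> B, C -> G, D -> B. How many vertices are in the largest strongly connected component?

2

{B, D} are all mutually reachable — one SCC of size 2.
{H} is an SCC by itself.
{F} is an SCC by itself.
{A} is an SCC by itself.
{G} is an SCC by itself.
(and 2 more singleton SCCs)
The largest has 2 vertices.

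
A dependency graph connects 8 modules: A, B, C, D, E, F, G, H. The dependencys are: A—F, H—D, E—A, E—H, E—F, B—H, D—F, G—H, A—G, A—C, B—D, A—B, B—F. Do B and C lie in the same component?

Yes

From B we can reach A, B, C, D, E, F, G, H, which includes C.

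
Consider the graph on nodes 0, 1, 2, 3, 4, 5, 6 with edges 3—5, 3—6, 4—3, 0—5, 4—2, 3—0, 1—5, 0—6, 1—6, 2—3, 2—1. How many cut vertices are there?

0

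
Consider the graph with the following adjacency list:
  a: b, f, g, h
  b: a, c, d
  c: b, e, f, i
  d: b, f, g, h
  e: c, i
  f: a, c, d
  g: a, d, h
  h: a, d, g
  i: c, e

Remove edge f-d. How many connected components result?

f and d are still connected via f-c-b-d, so the component count stays at 1.

1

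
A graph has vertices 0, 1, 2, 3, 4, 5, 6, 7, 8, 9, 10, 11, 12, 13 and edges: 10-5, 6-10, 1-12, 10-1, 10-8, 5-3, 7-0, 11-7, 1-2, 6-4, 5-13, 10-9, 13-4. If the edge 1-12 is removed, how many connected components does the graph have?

3

Before removal there are 2 components.
1-12 is a bridge — removing it separates 1's side from 12's side.
After removal: 3 components.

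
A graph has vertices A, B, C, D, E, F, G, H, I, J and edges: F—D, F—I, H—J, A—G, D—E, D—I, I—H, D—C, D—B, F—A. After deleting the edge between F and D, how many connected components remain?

F and D are still connected via F-I-D, so the component count stays at 1.

1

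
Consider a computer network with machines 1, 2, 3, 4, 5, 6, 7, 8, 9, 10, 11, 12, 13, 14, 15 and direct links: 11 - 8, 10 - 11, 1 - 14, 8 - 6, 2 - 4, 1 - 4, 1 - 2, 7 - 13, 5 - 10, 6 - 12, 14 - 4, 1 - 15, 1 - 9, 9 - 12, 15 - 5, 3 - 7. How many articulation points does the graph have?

Removing 1 increases the component count from 2 to 3, so 1 is a cut vertex.
Removing 7 increases the component count from 2 to 3, so 7 is a cut vertex.
By contrast removing 14 leaves 2 components; it is not a cut vertex. No other vertex is a cut vertex either.

2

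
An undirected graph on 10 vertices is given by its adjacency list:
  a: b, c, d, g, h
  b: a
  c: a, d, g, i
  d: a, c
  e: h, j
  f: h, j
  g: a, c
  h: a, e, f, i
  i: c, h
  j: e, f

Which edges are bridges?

The edges on the cycle a-g-c-a are not bridges since each lies on that cycle.
But removing b-a disconnects b from a — this is a bridge.

a-b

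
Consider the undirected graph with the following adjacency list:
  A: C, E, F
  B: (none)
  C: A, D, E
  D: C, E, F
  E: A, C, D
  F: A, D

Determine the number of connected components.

2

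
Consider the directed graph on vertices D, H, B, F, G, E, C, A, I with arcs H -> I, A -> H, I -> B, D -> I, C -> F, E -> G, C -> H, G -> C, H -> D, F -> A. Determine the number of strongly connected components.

{C} is an SCC by itself.
{D} is an SCC by itself.
{F} is an SCC by itself.
{H} is an SCC by itself.
{I} is an SCC by itself.
(and 4 more singleton SCCs)
That gives 9 strongly connected components.

9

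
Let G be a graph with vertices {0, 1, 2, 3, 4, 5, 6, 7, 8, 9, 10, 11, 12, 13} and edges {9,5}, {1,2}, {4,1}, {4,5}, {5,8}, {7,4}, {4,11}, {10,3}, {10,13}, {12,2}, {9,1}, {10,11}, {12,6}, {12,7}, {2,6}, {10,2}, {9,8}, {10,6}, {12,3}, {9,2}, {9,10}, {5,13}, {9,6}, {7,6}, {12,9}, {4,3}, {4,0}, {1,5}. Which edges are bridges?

The edges on the cycle 12-7-4-11-10-9-12 are not bridges since each lies on that cycle.
But removing 0 - 4 disconnects 0 from 4 — this is a bridge.

0-4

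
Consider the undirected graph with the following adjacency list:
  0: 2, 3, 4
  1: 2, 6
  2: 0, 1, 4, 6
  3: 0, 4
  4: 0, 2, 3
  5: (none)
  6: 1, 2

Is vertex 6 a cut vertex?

No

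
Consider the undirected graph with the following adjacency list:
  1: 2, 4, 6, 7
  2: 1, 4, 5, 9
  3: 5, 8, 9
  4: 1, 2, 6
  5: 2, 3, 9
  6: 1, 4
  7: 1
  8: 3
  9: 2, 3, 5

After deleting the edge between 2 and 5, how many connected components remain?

2 and 5 are still connected via 2-9-5, so the component count stays at 1.

1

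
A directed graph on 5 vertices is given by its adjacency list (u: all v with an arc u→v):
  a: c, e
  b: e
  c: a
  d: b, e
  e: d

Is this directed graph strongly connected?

No

There is no directed path from d to a, so the graph is not strongly connected.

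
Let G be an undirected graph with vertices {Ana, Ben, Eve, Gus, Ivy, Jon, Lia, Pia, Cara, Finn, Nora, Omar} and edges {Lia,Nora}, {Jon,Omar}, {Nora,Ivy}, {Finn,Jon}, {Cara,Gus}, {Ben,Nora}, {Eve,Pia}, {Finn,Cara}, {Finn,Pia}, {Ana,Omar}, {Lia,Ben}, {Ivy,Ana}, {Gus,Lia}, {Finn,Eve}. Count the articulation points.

Removing Finn increases the component count from 1 to 2, so Finn is a cut vertex.
By contrast removing Jon leaves 1 component; it is not a cut vertex. No other vertex is a cut vertex either.

1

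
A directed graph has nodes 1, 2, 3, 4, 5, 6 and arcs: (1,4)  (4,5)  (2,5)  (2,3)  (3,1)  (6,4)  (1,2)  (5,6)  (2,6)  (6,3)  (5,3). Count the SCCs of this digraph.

1

{1, 2, 3, 4, 5, 6} are all mutually reachable — one SCC of size 6.
That gives 1 strongly connected component.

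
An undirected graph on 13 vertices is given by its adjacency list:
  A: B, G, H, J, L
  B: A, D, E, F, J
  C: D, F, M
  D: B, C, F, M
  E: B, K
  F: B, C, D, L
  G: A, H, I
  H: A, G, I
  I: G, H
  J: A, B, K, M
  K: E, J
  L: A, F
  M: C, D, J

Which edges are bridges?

The edges on the cycle A-B-E-K-J-A are not bridges since each lies on that cycle.
Every edge lies on some cycle, so there are no bridges.

none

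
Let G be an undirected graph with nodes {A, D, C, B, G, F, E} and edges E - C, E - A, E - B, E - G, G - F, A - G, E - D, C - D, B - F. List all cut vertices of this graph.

Removing E increases the component count from 1 to 2, so E is a cut vertex.
By contrast removing C leaves 1 component; it is not a cut vertex. No other vertex is a cut vertex either.

E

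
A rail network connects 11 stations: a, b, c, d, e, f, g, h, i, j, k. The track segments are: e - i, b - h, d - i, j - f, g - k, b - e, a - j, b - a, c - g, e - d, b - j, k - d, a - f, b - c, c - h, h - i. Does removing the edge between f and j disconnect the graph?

After removing f - j, the path f-a-j still connects them, so the edge is not a bridge.

No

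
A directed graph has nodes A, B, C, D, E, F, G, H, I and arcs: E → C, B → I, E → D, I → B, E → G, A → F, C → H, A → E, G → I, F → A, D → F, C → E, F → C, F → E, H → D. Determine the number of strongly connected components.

3

{A, C, D, E, F, H} are all mutually reachable — one SCC of size 6.
{B, I} are all mutually reachable — one SCC of size 2.
{G} is an SCC by itself.
That gives 3 strongly connected components.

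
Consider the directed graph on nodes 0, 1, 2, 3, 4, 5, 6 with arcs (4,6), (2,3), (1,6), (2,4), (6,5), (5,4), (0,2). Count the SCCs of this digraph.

5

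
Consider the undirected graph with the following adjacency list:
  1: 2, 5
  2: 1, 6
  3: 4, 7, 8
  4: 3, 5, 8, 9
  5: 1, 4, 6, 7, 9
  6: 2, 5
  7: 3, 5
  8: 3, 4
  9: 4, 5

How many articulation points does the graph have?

1

Removing 5 increases the component count from 1 to 2, so 5 is a cut vertex.
By contrast removing 1 leaves 1 component; it is not a cut vertex. No other vertex is a cut vertex either.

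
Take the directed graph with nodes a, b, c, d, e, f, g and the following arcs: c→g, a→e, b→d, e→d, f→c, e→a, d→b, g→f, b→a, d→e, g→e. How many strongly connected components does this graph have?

2

{a, b, d, e} are all mutually reachable — one SCC of size 4.
{c, f, g} are all mutually reachable — one SCC of size 3.
That gives 2 strongly connected components.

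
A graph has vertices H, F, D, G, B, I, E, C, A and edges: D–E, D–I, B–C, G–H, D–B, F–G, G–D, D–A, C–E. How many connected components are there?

Starting from A we can reach A, B, C, D, E, F, G, H, I. That is one component of size 9.
Total: 1 component.

1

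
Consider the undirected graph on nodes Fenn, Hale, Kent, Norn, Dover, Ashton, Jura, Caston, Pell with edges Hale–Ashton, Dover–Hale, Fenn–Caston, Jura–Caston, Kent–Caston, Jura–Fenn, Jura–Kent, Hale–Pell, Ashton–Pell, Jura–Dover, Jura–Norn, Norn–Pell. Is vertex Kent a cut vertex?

No

Deleting Kent leaves 1 component (was 1) (its neighbors Jura, Caston remain connected to each other), so Kent is not a cut vertex.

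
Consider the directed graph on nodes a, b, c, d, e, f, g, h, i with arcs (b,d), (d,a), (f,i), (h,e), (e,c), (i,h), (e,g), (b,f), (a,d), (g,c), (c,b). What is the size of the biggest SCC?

7

{b, c, e, f, g, h, i} are all mutually reachable — one SCC of size 7.
{a, d} are all mutually reachable — one SCC of size 2.
The largest has 7 vertices.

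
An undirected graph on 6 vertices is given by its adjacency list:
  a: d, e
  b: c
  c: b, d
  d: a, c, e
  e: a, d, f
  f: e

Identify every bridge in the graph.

b-c, c-d, e-f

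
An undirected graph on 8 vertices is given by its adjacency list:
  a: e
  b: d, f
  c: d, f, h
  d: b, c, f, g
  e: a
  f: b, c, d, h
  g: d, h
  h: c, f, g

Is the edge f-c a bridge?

No

After removing f-c, the path f-h-c still connects them, so the edge is not a bridge.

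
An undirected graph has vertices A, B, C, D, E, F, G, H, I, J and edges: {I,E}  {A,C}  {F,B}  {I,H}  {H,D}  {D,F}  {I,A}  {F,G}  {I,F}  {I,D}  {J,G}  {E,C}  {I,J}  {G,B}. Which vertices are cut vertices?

Removing I increases the component count from 1 to 2, so I is a cut vertex.
By contrast removing G leaves 1 component; it is not a cut vertex. No other vertex is a cut vertex either.

I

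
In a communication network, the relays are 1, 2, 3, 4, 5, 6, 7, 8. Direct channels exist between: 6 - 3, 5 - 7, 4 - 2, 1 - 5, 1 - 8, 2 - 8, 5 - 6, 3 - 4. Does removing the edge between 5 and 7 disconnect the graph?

Removing 5 - 7 leaves no path between 5 and 7: the component count goes from 1 to 2. So it is a bridge.

Yes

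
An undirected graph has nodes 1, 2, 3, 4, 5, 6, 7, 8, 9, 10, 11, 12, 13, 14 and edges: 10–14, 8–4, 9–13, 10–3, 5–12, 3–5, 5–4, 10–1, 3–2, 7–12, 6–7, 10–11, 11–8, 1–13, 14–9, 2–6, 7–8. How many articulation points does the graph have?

1

Removing 10 increases the component count from 1 to 2, so 10 is a cut vertex.
By contrast removing 4 leaves 1 component; it is not a cut vertex. No other vertex is a cut vertex either.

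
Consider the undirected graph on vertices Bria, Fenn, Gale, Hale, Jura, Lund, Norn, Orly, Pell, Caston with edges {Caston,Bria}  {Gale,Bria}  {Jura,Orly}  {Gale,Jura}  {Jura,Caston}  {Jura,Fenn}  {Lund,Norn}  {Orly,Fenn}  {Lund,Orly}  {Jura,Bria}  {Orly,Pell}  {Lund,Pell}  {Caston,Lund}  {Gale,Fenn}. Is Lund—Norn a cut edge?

Yes

Removing Lund—Norn leaves no path between Lund and Norn: the component count goes from 2 to 3. So it is a bridge.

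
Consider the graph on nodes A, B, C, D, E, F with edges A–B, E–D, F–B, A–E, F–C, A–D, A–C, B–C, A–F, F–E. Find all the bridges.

none

The edges on the cycle A-F-B-C-A are not bridges since each lies on that cycle.
Every edge lies on some cycle, so there are no bridges.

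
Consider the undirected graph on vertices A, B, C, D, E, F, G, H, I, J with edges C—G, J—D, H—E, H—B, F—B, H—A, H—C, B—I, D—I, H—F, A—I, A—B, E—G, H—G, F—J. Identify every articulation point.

H

Removing H increases the component count from 1 to 2, so H is a cut vertex.
By contrast removing J leaves 1 component; it is not a cut vertex. No other vertex is a cut vertex either.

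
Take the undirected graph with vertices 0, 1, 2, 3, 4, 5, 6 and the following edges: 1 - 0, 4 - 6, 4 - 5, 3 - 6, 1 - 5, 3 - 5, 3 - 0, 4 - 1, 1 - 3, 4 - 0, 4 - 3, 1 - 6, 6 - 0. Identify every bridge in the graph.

The edges on the cycle 4-1-6-3-4 are not bridges since each lies on that cycle.
Every edge lies on some cycle, so there are no bridges.

none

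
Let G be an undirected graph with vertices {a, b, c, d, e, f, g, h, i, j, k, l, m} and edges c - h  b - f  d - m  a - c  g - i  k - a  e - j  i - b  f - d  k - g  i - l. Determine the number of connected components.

Starting from e we can reach e, j. That is one component of size 2.
Starting from a we can reach a, b, c, d, f, g, h, i, k, l, m. That is one component of size 11.
Total: 2 components.

2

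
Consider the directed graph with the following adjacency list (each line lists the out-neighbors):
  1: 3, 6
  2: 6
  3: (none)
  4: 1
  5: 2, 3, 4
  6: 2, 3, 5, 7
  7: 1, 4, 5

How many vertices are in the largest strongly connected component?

6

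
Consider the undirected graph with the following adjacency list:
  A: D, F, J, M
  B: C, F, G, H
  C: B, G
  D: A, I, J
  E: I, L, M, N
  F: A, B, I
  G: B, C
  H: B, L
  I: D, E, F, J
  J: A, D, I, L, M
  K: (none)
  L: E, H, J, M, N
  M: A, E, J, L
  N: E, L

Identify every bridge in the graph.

none

The edges on the cycle B-C-G-B are not bridges since each lies on that cycle.
Every edge lies on some cycle, so there are no bridges.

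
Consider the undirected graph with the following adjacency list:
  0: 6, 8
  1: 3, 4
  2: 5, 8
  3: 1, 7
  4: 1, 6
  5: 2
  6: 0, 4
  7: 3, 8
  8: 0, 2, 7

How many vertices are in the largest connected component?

9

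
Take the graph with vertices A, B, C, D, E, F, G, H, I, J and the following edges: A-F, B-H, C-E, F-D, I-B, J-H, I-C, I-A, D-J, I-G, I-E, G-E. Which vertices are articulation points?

Removing I increases the component count from 1 to 2, so I is a cut vertex.
By contrast removing A leaves 1 component; it is not a cut vertex. No other vertex is a cut vertex either.

I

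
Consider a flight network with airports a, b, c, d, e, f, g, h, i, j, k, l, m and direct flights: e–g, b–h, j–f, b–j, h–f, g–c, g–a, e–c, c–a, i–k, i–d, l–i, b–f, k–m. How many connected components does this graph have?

3

Starting from b we can reach b, f, h, j. That is one component of size 4.
Starting from a we can reach a, c, e, g. That is one component of size 4.
Starting from d we can reach d, i, k, l, m. That is one component of size 5.
Total: 3 components.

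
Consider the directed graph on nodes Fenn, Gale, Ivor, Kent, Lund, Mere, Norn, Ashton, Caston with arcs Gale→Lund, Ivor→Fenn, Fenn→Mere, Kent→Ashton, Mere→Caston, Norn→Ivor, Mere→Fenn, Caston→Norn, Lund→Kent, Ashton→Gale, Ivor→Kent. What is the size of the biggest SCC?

5

{Fenn, Ivor, Mere, Norn, Caston} are all mutually reachable — one SCC of size 5.
{Gale, Kent, Lund, Ashton} are all mutually reachable — one SCC of size 4.
The largest has 5 vertices.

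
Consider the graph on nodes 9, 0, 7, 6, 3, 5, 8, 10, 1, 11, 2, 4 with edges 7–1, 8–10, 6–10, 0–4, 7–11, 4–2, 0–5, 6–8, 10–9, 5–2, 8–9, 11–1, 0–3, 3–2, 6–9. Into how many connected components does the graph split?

Starting from 1 we can reach 1, 7, 11. That is one component of size 3.
Starting from 6 we can reach 6, 8, 9, 10. That is one component of size 4.
Starting from 0 we can reach 0, 2, 3, 4, 5. That is one component of size 5.
Total: 3 components.

3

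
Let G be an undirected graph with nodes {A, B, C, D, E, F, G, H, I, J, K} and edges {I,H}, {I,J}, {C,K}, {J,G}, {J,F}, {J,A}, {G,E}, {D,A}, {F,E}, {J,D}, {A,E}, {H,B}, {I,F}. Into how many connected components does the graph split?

2

Starting from C we can reach C, K. That is one component of size 2.
Starting from A we can reach A, B, D, E, F, G, H, I, J. That is one component of size 9.
Total: 2 components.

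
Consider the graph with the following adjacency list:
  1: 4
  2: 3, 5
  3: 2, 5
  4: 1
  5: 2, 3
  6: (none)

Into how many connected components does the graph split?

6 is isolated — a component by itself.
Starting from 1 we can reach 1, 4. That is one component of size 2.
Starting from 2 we can reach 2, 3, 5. That is one component of size 3.
Total: 3 components.

3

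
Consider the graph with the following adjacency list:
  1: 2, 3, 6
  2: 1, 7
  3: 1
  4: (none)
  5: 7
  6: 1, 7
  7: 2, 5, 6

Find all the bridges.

The edges on the cycle 2-7-6-1-2 are not bridges since each lies on that cycle.
But removing 7-5 disconnects 7 from 5; removing 1-3 disconnects 1 from 3 — these are bridges.

1-3, 5-7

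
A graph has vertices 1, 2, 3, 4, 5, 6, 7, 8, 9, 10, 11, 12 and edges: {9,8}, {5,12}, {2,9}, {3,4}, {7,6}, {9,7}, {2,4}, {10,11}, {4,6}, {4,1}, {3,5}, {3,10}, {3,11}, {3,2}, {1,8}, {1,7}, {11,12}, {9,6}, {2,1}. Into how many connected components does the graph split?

1

Starting from 1 we can reach 1, 2, 3, 4, 5, 6, 7, 8, 9, 10, 11, 12. That is one component of size 12.
Total: 1 component.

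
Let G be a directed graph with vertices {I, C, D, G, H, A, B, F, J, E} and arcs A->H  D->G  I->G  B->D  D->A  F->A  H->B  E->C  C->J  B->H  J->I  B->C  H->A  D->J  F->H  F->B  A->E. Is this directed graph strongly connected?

There is no directed path from E to F, so the graph is not strongly connected.

No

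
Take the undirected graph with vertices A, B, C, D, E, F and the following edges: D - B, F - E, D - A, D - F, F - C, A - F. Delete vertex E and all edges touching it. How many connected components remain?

1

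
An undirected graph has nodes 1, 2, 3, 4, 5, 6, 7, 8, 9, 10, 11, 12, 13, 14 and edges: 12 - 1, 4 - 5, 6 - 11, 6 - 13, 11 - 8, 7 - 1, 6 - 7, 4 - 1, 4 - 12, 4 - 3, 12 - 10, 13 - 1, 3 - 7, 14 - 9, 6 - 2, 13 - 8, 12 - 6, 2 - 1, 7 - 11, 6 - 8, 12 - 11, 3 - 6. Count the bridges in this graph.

3

The edges on the cycle 3-6-13-1-7-3 are not bridges since each lies on that cycle.
But removing 14 - 9 disconnects 14 from 9; removing 5 - 4 disconnects 5 from 4; removing 10 - 12 disconnects 10 from 12 — these are bridges.
That makes 3 bridges.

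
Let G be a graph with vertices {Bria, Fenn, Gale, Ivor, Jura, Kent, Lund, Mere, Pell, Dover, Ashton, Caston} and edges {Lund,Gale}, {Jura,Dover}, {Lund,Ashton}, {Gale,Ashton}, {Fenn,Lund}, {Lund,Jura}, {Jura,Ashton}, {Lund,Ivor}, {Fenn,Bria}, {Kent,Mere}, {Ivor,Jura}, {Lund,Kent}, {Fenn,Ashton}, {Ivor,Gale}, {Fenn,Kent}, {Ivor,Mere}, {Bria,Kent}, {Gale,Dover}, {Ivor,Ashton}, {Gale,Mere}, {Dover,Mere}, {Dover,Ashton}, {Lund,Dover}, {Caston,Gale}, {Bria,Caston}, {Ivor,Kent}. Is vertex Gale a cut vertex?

No

Deleting Gale leaves 2 components (was 2), so Gale is not a cut vertex.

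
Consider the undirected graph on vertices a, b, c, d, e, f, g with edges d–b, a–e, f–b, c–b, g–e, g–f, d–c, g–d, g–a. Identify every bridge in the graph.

The edges on the cycle g-a-e-g are not bridges since each lies on that cycle.
Every edge lies on some cycle, so there are no bridges.

none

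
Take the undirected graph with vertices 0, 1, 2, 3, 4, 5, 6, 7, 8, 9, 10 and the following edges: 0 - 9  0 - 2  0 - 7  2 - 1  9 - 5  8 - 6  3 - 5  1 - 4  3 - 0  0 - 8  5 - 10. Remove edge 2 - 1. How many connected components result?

2

Before removal there is 1 component.
2 - 1 is a bridge — removing it separates 2's side from 1's side.
After removal: 2 components.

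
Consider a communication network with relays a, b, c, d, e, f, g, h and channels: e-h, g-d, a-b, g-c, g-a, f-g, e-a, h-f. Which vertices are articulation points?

a, g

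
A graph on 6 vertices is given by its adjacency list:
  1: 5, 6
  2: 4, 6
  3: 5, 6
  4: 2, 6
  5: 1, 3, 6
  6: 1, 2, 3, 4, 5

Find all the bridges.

none

The edges on the cycle 6-2-4-6 are not bridges since each lies on that cycle.
Every edge lies on some cycle, so there are no bridges.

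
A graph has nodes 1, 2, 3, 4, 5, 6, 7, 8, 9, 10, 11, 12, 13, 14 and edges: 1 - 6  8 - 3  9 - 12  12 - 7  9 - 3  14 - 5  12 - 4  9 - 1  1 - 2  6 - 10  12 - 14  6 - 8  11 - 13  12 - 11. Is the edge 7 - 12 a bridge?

Yes

Removing 7 - 12 leaves no path between 7 and 12: the component count goes from 1 to 2. So it is a bridge.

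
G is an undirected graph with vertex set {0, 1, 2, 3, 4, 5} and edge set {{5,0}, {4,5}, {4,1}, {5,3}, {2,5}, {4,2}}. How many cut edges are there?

3

The edges on the cycle 4-2-5-4 are not bridges since each lies on that cycle.
But removing 5—0 disconnects 5 from 0; removing 5—3 disconnects 5 from 3; removing 4—1 disconnects 4 from 1 — these are bridges.
That makes 3 bridges.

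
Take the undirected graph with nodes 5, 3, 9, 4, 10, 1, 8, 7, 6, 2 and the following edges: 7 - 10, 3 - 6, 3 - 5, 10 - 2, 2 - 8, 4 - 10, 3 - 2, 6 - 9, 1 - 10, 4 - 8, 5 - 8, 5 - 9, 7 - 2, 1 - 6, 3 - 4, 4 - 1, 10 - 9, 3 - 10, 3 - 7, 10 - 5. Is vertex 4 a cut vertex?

Deleting 4 leaves 1 component (was 1) (its neighbors 1, 3, 8, 10 remain connected to each other), so 4 is not a cut vertex.

No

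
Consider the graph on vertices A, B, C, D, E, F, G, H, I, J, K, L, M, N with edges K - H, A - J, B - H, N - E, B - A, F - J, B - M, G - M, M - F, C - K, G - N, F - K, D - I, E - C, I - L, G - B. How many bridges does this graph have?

The edges on the cycle G-N-E-C-K-H-B-G are not bridges since each lies on that cycle.
But removing I - L disconnects I from L; removing D - I disconnects D from I — these are bridges.
That makes 2 bridges.

2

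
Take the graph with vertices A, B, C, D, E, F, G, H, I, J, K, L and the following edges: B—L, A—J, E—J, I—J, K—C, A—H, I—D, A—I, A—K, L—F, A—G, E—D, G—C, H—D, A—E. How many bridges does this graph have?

The edges on the cycle A-I-J-A are not bridges since each lies on that cycle.
But removing L—F disconnects L from F; removing B—L disconnects B from L — these are bridges.
That makes 2 bridges.

2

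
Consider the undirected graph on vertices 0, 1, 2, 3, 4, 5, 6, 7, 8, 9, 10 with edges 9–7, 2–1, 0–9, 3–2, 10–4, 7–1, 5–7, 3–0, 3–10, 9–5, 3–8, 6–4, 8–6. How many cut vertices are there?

1

Removing 3 increases the component count from 1 to 2, so 3 is a cut vertex.
By contrast removing 6 leaves 1 component; it is not a cut vertex. No other vertex is a cut vertex either.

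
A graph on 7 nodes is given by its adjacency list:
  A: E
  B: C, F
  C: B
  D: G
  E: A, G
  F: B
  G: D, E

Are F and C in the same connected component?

Yes

From F we can reach B, C, F, which includes C.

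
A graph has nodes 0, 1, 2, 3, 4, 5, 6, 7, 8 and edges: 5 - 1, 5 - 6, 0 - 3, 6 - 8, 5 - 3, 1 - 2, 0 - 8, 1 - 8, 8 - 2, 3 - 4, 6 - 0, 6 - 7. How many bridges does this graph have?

The edges on the cycle 6-0-8-6 are not bridges since each lies on that cycle.
But removing 7 - 6 disconnects 7 from 6; removing 3 - 4 disconnects 3 from 4 — these are bridges.
That makes 2 bridges.

2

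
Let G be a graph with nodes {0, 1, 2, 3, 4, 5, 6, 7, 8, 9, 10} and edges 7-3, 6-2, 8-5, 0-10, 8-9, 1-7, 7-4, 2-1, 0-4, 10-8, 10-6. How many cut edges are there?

4

The edges on the cycle 0-10-6-2-1-7-4-0 are not bridges since each lies on that cycle.
But removing 10-8 disconnects 10 from 8; removing 3-7 disconnects 3 from 7; removing 9-8 disconnects 9 from 8; removing 5-8 disconnects 5 from 8 — these are bridges.
That makes 4 bridges.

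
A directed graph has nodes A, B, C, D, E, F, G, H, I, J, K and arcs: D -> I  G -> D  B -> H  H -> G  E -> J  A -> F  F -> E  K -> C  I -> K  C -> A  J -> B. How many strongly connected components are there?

{A, B, C, D, E, F, G, H, I, J, K} are all mutually reachable — one SCC of size 11.
That gives 1 strongly connected component.

1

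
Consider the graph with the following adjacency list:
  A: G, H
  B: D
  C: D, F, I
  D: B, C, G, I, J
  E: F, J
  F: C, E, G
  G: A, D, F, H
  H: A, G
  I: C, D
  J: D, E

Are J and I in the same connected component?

Yes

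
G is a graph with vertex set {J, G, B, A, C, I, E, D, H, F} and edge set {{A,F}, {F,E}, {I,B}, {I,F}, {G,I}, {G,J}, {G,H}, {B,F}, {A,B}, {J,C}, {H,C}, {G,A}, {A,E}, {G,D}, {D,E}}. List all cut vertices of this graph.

Removing G increases the component count from 1 to 2, so G is a cut vertex.
By contrast removing F leaves 1 component; it is not a cut vertex. No other vertex is a cut vertex either.

G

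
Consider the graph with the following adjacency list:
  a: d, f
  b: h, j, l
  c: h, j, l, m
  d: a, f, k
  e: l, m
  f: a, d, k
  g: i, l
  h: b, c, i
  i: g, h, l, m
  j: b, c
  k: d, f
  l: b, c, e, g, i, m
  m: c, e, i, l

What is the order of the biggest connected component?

Starting from a we can reach a, d, f, k. That is one component of size 4.
Starting from b we can reach b, c, e, g, h, i, j, l, m. That is one component of size 9.
The largest has 9 vertices.

9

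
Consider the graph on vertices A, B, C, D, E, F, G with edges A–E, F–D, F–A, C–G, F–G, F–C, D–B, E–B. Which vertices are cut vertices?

Removing F increases the component count from 1 to 2, so F is a cut vertex.
By contrast removing G leaves 1 component; it is not a cut vertex. No other vertex is a cut vertex either.

F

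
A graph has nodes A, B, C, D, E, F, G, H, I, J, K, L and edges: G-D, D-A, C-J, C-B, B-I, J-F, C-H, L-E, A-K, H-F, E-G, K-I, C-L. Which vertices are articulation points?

Removing C increases the component count from 1 to 2, so C is a cut vertex.
By contrast removing A leaves 1 component; it is not a cut vertex. No other vertex is a cut vertex either.

C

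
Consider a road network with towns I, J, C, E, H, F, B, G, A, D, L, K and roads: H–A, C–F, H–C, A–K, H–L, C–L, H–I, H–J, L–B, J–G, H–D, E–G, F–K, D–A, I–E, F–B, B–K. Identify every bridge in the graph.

none

The edges on the cycle H-I-E-G-J-H are not bridges since each lies on that cycle.
Every edge lies on some cycle, so there are no bridges.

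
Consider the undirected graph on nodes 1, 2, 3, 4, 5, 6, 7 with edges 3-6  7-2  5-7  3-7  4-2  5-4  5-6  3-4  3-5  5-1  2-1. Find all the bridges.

none

The edges on the cycle 5-7-2-1-5 are not bridges since each lies on that cycle.
Every edge lies on some cycle, so there are no bridges.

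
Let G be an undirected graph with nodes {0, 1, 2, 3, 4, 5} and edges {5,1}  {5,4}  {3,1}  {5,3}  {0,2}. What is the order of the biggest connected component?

4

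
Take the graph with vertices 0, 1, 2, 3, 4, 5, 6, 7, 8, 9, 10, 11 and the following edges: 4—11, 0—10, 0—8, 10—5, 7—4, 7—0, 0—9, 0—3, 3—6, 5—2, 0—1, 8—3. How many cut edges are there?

9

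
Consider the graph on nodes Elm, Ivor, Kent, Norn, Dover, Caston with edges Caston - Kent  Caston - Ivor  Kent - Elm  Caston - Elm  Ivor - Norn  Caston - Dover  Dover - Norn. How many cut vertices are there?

1

Removing Caston increases the component count from 1 to 2, so Caston is a cut vertex.
By contrast removing Ivor leaves 1 component; it is not a cut vertex. No other vertex is a cut vertex either.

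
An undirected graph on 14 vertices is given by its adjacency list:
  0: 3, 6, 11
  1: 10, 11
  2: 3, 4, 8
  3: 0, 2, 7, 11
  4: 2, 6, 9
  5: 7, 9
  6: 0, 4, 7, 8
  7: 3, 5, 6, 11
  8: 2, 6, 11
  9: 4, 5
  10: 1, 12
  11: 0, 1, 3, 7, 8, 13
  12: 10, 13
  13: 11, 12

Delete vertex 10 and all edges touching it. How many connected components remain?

With 10 gone, the remaining components are: {0, 1, 2, 3, 4, 5, 6, 7, 8, 9, 11, 12, 13}.
That is 1 component.

1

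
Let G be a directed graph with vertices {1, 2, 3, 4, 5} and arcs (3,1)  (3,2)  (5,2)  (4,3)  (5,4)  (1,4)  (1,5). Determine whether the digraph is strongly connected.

No

There is no directed path from 2 to 4, so the graph is not strongly connected.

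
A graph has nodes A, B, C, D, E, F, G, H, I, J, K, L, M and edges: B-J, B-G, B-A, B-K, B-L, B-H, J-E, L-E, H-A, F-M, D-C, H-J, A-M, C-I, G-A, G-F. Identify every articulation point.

Removing B increases the component count from 2 to 3, so B is a cut vertex.
Removing C increases the component count from 2 to 3, so C is a cut vertex.
By contrast removing I leaves 2 components; it is not a cut vertex. No other vertex is a cut vertex either.

B, C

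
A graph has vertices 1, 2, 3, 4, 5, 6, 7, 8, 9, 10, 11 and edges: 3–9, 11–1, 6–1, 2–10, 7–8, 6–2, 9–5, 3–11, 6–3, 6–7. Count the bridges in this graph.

The edges on the cycle 6-3-11-1-6 are not bridges since each lies on that cycle.
But removing 8–7 disconnects 8 from 7; removing 6–7 disconnects 6 from 7; removing 6–2 disconnects 6 from 2; removing 3–9 disconnects 3 from 9 — these are bridges.
In total 6 edges are bridges.

6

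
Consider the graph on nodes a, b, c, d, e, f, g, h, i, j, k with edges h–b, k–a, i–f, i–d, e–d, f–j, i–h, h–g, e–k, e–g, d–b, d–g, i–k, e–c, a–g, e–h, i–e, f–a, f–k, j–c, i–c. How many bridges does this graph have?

The edges on the cycle e-d-b-h-e are not bridges since each lies on that cycle.
Every edge lies on some cycle, so there are no bridges.

0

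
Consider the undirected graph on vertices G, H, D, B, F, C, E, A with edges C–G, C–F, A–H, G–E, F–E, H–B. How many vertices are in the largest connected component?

D is isolated — a component by itself.
Starting from A we can reach A, B, H. That is one component of size 3.
Starting from C we can reach C, E, F, G. That is one component of size 4.
The largest has 4 vertices.

4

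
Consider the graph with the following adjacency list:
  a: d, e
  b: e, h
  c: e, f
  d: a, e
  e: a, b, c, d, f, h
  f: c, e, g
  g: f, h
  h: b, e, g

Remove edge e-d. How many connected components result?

e and d are still connected via e-a-d, so the component count stays at 1.

1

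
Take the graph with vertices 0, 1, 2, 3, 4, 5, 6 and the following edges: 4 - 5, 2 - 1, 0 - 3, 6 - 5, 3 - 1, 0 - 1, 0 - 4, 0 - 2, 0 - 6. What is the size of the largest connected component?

7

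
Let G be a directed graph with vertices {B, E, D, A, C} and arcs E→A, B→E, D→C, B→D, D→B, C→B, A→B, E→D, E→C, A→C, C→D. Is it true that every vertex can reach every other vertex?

Yes

From B we can reach every vertex (A, B, C, D, E), and every vertex can reach B (A, B, C, D, E). So the whole graph is one strongly connected component.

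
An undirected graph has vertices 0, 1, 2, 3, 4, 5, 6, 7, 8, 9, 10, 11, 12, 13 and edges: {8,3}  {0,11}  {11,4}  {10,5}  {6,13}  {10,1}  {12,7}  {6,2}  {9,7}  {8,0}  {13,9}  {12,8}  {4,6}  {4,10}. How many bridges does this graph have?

The edges on the cycle 12-8-0-11-4-6-13-9-7-12 are not bridges since each lies on that cycle.
But removing 2 - 6 disconnects 2 from 6; removing 10 - 1 disconnects 10 from 1; removing 10 - 5 disconnects 10 from 5; removing 8 - 3 disconnects 8 from 3 — these are bridges.
In total 5 edges are bridges.

5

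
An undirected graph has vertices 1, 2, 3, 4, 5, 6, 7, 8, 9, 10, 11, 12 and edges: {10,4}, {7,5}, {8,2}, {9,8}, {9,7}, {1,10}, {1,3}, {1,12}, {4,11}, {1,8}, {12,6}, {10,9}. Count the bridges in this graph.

The edges on the cycle 1-10-9-8-1 are not bridges since each lies on that cycle.
But removing 10-4 disconnects 10 from 4; removing 4-11 disconnects 4 from 11; removing 9-7 disconnects 9 from 7; removing 8-2 disconnects 8 from 2 — these are bridges.
In total 8 edges are bridges.

8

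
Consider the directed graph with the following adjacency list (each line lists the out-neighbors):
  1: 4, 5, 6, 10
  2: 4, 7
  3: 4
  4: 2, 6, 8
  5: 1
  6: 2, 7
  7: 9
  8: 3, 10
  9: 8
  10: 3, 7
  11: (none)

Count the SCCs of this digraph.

{2, 3, 4, 6, 7, 8, 9, 10} are all mutually reachable — one SCC of size 8.
{1, 5} are all mutually reachable — one SCC of size 2.
{11} is an SCC by itself.
That gives 3 strongly connected components.

3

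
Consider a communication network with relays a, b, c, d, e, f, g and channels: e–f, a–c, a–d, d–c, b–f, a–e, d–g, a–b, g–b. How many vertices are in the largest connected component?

Starting from a we can reach a, b, c, d, e, f, g. That is one component of size 7.
The largest has 7 vertices.

7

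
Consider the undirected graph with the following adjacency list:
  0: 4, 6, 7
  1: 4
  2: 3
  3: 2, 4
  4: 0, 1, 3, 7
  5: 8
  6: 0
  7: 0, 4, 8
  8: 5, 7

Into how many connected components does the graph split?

1

Starting from 0 we can reach 0, 1, 2, 3, 4, 5, 6, 7, 8. That is one component of size 9.
Total: 1 component.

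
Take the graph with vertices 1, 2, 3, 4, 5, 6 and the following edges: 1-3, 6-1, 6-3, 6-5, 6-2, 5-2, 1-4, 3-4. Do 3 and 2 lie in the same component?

Yes

From 3 we can reach 1, 2, 3, 4, 5, 6, which includes 2.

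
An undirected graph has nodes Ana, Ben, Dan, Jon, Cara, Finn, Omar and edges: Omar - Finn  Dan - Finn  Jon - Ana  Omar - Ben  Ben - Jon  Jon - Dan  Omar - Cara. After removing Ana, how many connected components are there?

1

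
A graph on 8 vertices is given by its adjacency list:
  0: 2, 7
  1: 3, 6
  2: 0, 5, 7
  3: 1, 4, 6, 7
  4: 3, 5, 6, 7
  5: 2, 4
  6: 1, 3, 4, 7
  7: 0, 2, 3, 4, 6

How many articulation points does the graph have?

0

Removing 3, for instance, still leaves 1 component. No single vertex removal increases the component count — the graph has no articulation points.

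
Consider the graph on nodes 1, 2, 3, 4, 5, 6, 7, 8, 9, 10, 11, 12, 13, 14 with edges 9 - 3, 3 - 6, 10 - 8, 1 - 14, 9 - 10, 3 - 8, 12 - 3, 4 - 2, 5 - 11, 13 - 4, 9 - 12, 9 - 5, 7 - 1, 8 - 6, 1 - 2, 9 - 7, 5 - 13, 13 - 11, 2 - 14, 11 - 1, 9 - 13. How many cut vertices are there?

1

Removing 9 increases the component count from 1 to 2, so 9 is a cut vertex.
By contrast removing 8 leaves 1 component; it is not a cut vertex. No other vertex is a cut vertex either.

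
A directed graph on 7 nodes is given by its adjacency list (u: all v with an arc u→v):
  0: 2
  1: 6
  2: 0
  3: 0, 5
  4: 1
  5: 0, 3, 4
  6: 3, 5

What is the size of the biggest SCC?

5

{1, 3, 4, 5, 6} are all mutually reachable — one SCC of size 5.
{0, 2} are all mutually reachable — one SCC of size 2.
The largest has 5 vertices.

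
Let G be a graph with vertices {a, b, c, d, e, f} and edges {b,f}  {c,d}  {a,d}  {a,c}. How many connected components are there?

e is isolated — a component by itself.
Starting from b we can reach b, f. That is one component of size 2.
Starting from a we can reach a, c, d. That is one component of size 3.
Total: 3 components.

3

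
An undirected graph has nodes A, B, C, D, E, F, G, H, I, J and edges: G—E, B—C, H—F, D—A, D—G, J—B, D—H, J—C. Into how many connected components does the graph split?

I is isolated — a component by itself.
Starting from B we can reach B, C, J. That is one component of size 3.
Starting from A we can reach A, D, E, F, G, H. That is one component of size 6.
Total: 3 components.

3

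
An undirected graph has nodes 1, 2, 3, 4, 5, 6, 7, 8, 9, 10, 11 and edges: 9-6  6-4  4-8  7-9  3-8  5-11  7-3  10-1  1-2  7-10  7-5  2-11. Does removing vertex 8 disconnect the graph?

No

Deleting 8 leaves 1 component (was 1) (its neighbors 3, 4 remain connected to each other), so 8 is not a cut vertex.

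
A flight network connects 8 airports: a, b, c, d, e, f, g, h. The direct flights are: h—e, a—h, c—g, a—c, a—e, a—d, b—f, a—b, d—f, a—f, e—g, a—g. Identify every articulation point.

a

Removing a increases the component count from 1 to 2, so a is a cut vertex.
By contrast removing h leaves 1 component; it is not a cut vertex. No other vertex is a cut vertex either.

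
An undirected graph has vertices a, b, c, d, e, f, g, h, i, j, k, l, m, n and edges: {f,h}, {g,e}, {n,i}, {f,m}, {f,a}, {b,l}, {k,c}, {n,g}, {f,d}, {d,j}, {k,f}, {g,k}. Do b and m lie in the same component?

The component containing b is {b, l}, and m is not in it.

No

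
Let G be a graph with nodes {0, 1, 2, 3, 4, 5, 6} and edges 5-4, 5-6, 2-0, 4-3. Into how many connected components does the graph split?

1 is isolated — a component by itself.
Starting from 0 we can reach 0, 2. That is one component of size 2.
Starting from 3 we can reach 3, 4, 5, 6. That is one component of size 4.
Total: 3 components.

3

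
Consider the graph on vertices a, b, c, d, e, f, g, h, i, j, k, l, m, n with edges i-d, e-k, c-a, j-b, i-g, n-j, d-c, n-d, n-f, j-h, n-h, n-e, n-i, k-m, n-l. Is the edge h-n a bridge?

After removing h-n, the path h-j-n still connects them, so the edge is not a bridge.

No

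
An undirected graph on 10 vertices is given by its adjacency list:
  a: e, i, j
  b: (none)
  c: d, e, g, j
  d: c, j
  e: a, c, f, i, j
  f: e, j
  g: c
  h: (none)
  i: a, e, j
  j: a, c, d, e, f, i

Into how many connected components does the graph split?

b is isolated — a component by itself.
h is isolated — a component by itself.
Starting from a we can reach a, c, d, e, f, g, i, j. That is one component of size 8.
Total: 3 components.

3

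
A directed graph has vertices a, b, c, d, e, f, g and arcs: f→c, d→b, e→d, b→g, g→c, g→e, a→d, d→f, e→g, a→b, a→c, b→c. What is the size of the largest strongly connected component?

4

{b, d, e, g} are all mutually reachable — one SCC of size 4.
{a} is an SCC by itself.
{f} is an SCC by itself.
{c} is an SCC by itself.
The largest has 4 vertices.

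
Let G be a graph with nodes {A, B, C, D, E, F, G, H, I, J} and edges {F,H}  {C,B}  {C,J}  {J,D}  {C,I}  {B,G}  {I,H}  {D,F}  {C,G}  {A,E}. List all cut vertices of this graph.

C

Removing C increases the component count from 2 to 3, so C is a cut vertex.
By contrast removing E leaves 2 components; it is not a cut vertex. No other vertex is a cut vertex either.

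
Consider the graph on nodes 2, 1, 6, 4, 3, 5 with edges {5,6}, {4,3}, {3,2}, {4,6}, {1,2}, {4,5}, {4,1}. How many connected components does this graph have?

Starting from 1 we can reach 1, 2, 3, 4, 5, 6. That is one component of size 6.
Total: 1 component.

1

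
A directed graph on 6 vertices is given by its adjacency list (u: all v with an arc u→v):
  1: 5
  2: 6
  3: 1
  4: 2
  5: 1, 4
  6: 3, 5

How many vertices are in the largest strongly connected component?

{1, 2, 3, 4, 5, 6} are all mutually reachable — one SCC of size 6.
The largest has 6 vertices.

6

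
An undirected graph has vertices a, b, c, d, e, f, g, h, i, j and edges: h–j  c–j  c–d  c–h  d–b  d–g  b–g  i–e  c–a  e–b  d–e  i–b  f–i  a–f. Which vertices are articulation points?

c

Removing c increases the component count from 1 to 2, so c is a cut vertex.
By contrast removing d leaves 1 component; it is not a cut vertex. No other vertex is a cut vertex either.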